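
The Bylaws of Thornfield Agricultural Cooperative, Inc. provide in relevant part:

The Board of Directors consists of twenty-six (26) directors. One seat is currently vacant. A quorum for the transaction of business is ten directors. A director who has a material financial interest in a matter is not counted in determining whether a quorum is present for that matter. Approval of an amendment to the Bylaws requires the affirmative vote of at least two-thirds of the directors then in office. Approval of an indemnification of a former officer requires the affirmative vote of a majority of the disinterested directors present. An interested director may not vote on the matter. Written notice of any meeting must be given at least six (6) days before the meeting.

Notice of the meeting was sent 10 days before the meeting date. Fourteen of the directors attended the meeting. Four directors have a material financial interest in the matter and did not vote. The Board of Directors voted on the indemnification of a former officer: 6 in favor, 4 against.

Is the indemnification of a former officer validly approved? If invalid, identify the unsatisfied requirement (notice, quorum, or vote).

Notice: 10 days given; 6 required (10 ≥ 6). Satisfied.
Quorum: 14 present, but the 4 interested directors do not count, leaving 10. Quorum is 10. Satisfied.
Vote: the indemnification of a former officer requires a majority of the disinterested directors present (14 − 4 = 10). A majority of 10 is 6, so 6 affirmative votes are needed; 6 voted in favor. Satisfied.

Valid — all requirements satisfied.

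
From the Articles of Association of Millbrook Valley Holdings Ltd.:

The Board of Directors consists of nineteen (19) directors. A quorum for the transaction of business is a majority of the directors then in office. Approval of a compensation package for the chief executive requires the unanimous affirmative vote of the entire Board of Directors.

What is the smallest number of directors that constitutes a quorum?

A majority of 19 is 10.

10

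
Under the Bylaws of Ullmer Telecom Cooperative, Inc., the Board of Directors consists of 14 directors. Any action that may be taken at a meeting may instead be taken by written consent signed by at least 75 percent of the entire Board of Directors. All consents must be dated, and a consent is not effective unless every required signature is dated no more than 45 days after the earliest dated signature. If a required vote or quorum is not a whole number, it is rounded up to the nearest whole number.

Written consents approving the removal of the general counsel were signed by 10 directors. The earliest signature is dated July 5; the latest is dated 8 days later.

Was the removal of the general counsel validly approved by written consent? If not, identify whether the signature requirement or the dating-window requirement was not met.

Not effective — insufficient signatures.

Signatures required: at least 75 percent of 14 — 3/4 of 14 = 10.50, rounded up to 11, so 11 needed; 10 signed. Insufficient.
Dating window: the latest signature is 8 days after the earliest; the limit is 45 days. Within the window.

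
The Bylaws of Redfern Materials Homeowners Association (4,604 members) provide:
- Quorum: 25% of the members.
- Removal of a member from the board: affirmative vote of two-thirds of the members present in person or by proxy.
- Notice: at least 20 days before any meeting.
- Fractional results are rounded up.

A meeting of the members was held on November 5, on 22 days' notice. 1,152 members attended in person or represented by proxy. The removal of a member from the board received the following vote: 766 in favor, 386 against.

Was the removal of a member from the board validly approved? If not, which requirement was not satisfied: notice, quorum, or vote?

Notice: 22 days given; 20 required. Satisfied.
Quorum: 25% of 4,604 = 1,151; 1,152 present. Satisfied.
Vote: requires two-thirds of those present (1,152); 2/3 of 1152 = 768, so 768 needed; 766 in favor. Not satisfied.

Invalid — vote requirement not satisfied.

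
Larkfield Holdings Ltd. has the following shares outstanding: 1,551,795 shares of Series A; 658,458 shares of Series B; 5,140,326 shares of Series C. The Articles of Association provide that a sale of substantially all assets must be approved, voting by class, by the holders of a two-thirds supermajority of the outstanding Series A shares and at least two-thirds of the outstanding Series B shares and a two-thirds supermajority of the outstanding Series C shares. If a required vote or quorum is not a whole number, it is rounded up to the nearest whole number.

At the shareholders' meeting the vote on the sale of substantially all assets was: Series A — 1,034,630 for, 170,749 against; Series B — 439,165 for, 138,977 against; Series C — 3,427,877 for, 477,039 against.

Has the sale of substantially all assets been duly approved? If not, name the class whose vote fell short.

Approved — every class gave the required vote.

Series A: 2/3 of 1551795 = 1034530; 1,034,530 required, 1,034,630 in favor — approved.
Series B: 2/3 of 658458 = 438972; 438,972 required, 439,165 in favor — approved.
Series C: 2/3 of 5140326 = 3426884; 3,426,884 required, 3,427,877 in favor — approved.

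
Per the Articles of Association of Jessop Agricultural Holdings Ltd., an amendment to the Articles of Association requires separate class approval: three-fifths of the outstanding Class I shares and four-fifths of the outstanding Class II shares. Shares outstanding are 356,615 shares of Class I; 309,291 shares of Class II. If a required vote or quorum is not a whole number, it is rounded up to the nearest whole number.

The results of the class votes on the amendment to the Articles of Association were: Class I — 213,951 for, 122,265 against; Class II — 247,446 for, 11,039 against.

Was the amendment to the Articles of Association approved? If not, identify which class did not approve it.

Class I: 3/5 of 356615 = 213969; 213,969 required, 213,951 in favor — not approved.
Class II: 4/5 of 309291 = 247432.80, rounded up to 247433; 247,433 required, 247,446 in favor — approved.

Not approved — the Class I shares did not give the required vote.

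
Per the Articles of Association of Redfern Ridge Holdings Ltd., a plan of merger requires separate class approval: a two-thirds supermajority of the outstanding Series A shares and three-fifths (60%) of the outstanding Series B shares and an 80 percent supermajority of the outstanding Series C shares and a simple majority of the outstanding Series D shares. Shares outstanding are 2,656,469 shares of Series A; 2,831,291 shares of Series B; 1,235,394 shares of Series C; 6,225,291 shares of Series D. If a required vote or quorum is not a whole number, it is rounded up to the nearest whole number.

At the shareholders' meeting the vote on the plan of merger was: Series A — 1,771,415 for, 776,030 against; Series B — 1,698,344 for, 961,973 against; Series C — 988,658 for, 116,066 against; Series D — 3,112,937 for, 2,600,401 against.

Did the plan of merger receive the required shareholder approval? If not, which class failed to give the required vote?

Not approved — the Series B shares did not give the required vote.

Series A: 2/3 of 2656469 = 1770979.33, rounded up to 1770980; 1,770,980 required, 1,771,415 in favor — approved.
Series B: 3/5 of 2831291 = 1698774.60, rounded up to 1698775; 1,698,775 required, 1,698,344 in favor — not approved.
Series C: 4/5 of 1235394 = 988315.20, rounded up to 988316; 988,316 required, 988,658 in favor — approved.
Series D: a majority of 6225291 is 3112646; 3,112,646 required, 3,112,937 in favor — approved.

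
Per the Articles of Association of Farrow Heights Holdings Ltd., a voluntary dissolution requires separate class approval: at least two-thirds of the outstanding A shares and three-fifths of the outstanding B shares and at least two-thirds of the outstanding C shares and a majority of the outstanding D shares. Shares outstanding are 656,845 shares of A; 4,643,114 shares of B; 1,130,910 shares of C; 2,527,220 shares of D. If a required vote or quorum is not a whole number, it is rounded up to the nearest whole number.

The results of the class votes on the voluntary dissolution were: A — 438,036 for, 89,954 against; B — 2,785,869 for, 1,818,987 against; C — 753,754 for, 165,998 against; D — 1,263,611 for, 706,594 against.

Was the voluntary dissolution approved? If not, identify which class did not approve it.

A: 2/3 of 656845 = 437896.67, rounded up to 437897; 437,897 required, 438,036 in favor — approved.
B: 3/5 of 4643114 = 2785868.40, rounded up to 2785869; 2,785,869 required, 2,785,869 in favor — approved.
C: 2/3 of 1130910 = 753940; 753,940 required, 753,754 in favor — not approved.
D: a majority of 2527220 is 1263611; 1,263,611 required, 1,263,611 in favor — approved.

Not approved — the C shares did not give the required vote.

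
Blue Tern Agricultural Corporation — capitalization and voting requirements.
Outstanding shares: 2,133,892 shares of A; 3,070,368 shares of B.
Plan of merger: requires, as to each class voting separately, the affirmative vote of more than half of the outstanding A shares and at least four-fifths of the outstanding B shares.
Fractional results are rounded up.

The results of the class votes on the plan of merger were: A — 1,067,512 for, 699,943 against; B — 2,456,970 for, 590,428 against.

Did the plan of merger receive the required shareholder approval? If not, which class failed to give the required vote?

Approved — every class gave the required vote.

A: a majority of 2133892 is 1066947; 1,066,947 required, 1,067,512 in favor — approved.
B: 4/5 of 3070368 = 2456294.40, rounded up to 2456295; 2,456,295 required, 2,456,970 in favor — approved.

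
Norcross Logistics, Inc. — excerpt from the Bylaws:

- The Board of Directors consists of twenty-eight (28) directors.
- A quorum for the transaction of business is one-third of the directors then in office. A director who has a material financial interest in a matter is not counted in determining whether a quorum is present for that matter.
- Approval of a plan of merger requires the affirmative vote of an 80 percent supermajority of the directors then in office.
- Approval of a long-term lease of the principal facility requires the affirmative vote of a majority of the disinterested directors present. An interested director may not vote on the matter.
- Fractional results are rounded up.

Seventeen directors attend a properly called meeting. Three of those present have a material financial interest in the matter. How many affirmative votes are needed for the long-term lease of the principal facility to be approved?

The long-term lease of the principal facility requires a majority of the disinterested directors present (17 − 3 = 14).
A majority of 14 is 8.

8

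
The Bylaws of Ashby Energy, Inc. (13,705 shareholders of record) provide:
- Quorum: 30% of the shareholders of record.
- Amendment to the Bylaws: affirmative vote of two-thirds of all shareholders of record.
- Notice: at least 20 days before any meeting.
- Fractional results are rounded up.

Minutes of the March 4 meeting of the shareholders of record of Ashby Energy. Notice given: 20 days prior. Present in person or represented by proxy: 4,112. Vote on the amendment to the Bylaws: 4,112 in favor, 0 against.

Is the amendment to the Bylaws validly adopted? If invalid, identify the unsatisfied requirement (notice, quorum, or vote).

Invalid — vote requirement not satisfied.

Notice: 20 days given; 20 required. Satisfied.
Quorum: 30% of 13,705 = 4,111.50, rounded up to 4,112; 4,112 present. Satisfied.
Vote: requires two-thirds of all shareholders of record (13,705); 2/3 of 13705 = 9136.67, rounded up to 9137, so 9,137 needed; 4,112 in favor. Not satisfied.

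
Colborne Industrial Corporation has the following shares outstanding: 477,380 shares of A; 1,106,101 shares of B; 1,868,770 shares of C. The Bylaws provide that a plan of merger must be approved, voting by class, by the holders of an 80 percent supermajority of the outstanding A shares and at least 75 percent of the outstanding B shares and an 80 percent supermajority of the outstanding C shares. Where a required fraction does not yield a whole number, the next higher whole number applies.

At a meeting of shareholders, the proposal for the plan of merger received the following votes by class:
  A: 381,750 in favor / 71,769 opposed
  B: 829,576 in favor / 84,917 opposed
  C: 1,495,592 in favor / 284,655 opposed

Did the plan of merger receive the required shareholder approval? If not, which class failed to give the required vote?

A: 4/5 of 477380 = 381904; 381,904 required, 381,750 in favor — not approved.
B: 3/4 of 1106101 = 829575.75, rounded up to 829576; 829,576 required, 829,576 in favor — approved.
C: 4/5 of 1868770 = 1495016; 1,495,016 required, 1,495,592 in favor — approved.

Not approved — the A shares did not give the required vote.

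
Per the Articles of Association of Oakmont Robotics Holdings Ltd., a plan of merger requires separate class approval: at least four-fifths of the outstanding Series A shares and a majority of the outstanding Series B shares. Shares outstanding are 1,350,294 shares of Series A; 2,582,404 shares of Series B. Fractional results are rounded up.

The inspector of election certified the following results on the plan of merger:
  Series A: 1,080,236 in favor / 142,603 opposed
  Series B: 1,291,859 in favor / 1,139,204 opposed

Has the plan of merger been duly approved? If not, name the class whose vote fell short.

Approved — every class gave the required vote.

Series A: 4/5 of 1350294 = 1080235.20, rounded up to 1080236; 1,080,236 required, 1,080,236 in favor — approved.
Series B: a majority of 2582404 is 1291203; 1,291,203 required, 1,291,859 in favor — approved.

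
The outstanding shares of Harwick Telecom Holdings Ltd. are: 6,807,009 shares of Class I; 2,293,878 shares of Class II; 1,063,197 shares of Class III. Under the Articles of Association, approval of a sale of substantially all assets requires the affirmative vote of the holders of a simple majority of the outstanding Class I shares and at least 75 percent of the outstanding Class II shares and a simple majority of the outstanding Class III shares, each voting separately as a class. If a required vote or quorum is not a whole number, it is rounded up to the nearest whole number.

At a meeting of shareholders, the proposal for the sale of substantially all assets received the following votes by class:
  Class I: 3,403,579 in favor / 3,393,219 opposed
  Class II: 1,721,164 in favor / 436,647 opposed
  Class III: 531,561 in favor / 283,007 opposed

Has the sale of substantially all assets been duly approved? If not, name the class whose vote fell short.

Not approved — the Class III shares did not give the required vote.

Class I: a majority of 6807009 is 3403505; 3,403,505 required, 3,403,579 in favor — approved.
Class II: 3/4 of 2293878 = 1720408.50, rounded up to 1720409; 1,720,409 required, 1,721,164 in favor — approved.
Class III: a majority of 1063197 is 531599; 531,599 required, 531,561 in favor — not approved.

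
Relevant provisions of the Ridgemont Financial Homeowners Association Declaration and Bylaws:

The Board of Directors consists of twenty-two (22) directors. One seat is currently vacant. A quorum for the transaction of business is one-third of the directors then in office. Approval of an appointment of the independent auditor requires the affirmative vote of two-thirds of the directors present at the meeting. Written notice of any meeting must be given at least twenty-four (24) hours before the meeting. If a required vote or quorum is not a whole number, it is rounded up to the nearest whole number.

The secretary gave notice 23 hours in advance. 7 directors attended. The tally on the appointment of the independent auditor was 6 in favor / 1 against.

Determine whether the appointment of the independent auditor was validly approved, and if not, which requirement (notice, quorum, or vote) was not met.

Notice: 23 hours given; 24 required (23 < 24). Not satisfied.
Quorum: 7 present; quorum is 7. Satisfied.
Vote: the appointment of the independent auditor requires two-thirds of the directors present (7). 2/3 of 7 = 4.67, rounded up to 5, so 5 affirmative votes are needed; 6 voted in favor. Satisfied.

Invalid — notice requirement not satisfied.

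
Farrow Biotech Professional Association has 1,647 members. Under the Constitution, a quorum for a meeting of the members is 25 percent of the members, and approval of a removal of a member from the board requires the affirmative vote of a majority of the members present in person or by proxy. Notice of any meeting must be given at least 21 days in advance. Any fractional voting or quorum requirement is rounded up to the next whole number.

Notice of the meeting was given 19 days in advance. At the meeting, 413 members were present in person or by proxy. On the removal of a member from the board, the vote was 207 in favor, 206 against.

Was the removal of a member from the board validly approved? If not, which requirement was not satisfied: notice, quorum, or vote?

Invalid — notice requirement not satisfied.

Notice: 19 days given; 21 required. Not satisfied.
Quorum: 25% of 1,647 = 411.75, rounded up to 412; 413 present. Satisfied.
Vote: requires a majority of those present (413); a majority of 413 is 207, so 207 needed; 207 in favor. Satisfied.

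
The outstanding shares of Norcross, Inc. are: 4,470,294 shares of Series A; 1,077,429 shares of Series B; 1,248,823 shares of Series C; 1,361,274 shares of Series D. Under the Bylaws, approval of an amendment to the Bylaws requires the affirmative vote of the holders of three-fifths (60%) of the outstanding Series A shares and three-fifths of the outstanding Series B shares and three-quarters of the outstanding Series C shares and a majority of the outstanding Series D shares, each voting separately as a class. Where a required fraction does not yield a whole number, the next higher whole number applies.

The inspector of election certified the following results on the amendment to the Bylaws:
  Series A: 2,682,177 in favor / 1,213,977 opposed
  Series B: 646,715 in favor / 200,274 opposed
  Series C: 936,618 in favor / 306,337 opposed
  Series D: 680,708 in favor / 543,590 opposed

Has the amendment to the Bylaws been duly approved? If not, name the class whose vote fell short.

Approved — every class gave the required vote.

Series A: 3/5 of 4470294 = 2682176.40, rounded up to 2682177; 2,682,177 required, 2,682,177 in favor — approved.
Series B: 3/5 of 1077429 = 646457.40, rounded up to 646458; 646,458 required, 646,715 in favor — approved.
Series C: 3/4 of 1248823 = 936617.25, rounded up to 936618; 936,618 required, 936,618 in favor — approved.
Series D: a majority of 1361274 is 680638; 680,638 required, 680,708 in favor — approved.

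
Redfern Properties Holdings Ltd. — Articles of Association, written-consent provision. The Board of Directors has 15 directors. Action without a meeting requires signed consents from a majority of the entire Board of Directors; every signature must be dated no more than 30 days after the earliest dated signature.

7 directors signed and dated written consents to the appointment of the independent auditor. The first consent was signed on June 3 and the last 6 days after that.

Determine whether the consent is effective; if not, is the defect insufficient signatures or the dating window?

Not effective — insufficient signatures.

Signatures required: a majority of 15 — a majority of 15 is 8, so 8 needed; 7 signed. Insufficient.
Dating window: the latest signature is 6 days after the earliest; the limit is 30 days. Within the window.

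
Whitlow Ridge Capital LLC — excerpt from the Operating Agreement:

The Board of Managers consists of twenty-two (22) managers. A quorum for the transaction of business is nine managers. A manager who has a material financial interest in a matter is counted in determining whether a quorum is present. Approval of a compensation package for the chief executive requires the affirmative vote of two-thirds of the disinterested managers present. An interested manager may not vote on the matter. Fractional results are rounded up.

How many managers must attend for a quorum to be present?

9

The quorum is fixed at 9.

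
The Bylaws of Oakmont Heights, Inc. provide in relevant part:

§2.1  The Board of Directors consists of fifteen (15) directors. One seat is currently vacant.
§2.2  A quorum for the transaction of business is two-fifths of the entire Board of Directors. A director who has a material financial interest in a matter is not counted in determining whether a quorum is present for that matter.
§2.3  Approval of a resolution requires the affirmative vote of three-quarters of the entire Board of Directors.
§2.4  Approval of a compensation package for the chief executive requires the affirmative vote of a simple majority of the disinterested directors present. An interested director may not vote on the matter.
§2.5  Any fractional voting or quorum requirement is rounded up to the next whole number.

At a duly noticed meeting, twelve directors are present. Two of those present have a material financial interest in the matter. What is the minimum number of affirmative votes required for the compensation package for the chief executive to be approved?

The compensation package for the chief executive requires a majority of the disinterested directors present (12 − 2 = 10).
A majority of 10 is 6.

6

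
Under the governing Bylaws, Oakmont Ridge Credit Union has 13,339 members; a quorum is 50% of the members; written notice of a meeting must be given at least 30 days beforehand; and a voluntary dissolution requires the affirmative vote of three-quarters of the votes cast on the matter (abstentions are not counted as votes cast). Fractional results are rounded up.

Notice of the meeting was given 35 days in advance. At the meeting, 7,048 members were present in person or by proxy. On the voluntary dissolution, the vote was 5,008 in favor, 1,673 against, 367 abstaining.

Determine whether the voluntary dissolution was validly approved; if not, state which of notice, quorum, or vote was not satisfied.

Invalid — vote requirement not satisfied.

Notice: 35 days given; 30 required. Satisfied.
Quorum: 50% of 13,339 = 6,669.50, rounded up to 6,670; 7,048 present. Satisfied.
Vote: requires three-fourths of the votes cast (7,048 − 367 abstaining = 6,681); 3/4 of 6681 = 5010.75, rounded up to 5011, so 5,011 needed; 5,008 in favor. Not satisfied.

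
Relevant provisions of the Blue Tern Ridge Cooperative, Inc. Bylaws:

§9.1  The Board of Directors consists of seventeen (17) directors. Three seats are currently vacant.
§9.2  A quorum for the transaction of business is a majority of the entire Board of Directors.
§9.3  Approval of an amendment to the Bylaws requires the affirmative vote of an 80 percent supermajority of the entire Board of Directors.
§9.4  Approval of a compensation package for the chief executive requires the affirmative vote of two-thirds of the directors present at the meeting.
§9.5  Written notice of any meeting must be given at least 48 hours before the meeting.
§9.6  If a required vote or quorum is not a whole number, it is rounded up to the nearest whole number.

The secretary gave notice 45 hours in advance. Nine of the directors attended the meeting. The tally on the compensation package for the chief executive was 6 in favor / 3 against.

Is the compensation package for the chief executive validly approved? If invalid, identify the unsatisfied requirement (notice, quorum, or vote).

Notice: 45 hours given; 48 required (45 < 48). Not satisfied.
Quorum: 9 present; quorum is 9. Satisfied.
Vote: the compensation package for the chief executive requires two-thirds of the directors present (9). 2/3 of 9 = 6, so 6 affirmative votes are needed; 6 voted in favor. Satisfied.

Invalid — notice requirement not satisfied.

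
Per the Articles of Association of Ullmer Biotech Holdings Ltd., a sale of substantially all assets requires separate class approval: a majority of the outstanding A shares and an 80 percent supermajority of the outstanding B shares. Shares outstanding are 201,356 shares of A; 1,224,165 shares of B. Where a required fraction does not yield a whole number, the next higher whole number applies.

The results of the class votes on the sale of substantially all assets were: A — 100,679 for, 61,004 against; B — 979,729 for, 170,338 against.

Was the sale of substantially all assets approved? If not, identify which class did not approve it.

A: a majority of 201356 is 100679; 100,679 required, 100,679 in favor — approved.
B: 4/5 of 1224165 = 979332; 979,332 required, 979,729 in favor — approved.

Approved — every class gave the required vote.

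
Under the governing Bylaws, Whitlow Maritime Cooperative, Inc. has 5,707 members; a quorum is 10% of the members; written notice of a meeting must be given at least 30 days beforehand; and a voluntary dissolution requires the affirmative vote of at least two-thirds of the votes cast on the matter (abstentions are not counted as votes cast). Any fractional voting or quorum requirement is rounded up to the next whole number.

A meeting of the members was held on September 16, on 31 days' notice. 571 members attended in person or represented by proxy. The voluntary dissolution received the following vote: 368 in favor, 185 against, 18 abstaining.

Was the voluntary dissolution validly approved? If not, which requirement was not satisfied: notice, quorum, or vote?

Notice: 31 days given; 30 required. Satisfied.
Quorum: 10% of 5,707 = 570.70, rounded up to 571; 571 present. Satisfied.
Vote: requires two-thirds of the votes cast (571 − 18 abstaining = 553); 2/3 of 553 = 368.67, rounded up to 369, so 369 needed; 368 in favor. Not satisfied.

Invalid — vote requirement not satisfied.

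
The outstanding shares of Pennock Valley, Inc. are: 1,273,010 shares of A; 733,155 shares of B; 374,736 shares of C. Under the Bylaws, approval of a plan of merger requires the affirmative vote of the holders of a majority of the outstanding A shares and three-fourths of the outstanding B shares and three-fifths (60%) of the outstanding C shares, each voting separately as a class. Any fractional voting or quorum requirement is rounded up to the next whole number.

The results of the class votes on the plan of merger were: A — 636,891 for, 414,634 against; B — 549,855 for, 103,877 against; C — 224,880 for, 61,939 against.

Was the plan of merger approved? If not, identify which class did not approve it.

A: a majority of 1273010 is 636506; 636,506 required, 636,891 in favor — approved.
B: 3/4 of 733155 = 549866.25, rounded up to 549867; 549,867 required, 549,855 in favor — not approved.
C: 3/5 of 374736 = 224841.60, rounded up to 224842; 224,842 required, 224,880 in favor — approved.

Not approved — the B shares did not give the required vote.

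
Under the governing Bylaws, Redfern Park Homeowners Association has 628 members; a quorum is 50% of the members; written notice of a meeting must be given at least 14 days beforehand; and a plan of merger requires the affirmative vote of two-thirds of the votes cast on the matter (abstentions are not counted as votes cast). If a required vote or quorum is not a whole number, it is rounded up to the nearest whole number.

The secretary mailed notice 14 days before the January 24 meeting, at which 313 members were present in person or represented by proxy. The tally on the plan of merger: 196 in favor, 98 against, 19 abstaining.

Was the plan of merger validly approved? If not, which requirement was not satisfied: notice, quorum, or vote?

Invalid — quorum requirement not satisfied.

Notice: 14 days given; 14 required. Satisfied.
Quorum: 50% of 628 = 314; 313 present. Not satisfied.
Vote: requires two-thirds of the votes cast (313 − 19 abstaining = 294); 2/3 of 294 = 196, so 196 needed; 196 in favor. Satisfied.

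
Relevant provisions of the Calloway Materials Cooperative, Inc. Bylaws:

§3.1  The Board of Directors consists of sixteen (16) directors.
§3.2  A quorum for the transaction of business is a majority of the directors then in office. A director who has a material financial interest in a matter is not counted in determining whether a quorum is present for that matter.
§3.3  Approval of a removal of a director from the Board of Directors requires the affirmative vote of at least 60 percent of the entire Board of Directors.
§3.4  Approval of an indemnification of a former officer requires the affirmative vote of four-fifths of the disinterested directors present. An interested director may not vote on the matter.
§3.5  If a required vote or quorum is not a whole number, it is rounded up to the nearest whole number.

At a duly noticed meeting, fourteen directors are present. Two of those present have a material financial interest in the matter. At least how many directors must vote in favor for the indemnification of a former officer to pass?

The indemnification of a former officer requires four-fifths of the disinterested directors present (14 − 2 = 12).
4/5 of 12 = 9.60, rounded up to 10.

10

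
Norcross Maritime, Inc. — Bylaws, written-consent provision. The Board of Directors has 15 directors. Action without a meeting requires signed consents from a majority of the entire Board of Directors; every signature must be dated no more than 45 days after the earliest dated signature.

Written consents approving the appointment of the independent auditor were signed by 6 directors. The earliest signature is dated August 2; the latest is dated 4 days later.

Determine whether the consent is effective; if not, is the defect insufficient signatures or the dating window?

Signatures required: a majority of 15 — a majority of 15 is 8, so 8 needed; 6 signed. Insufficient.
Dating window: the latest signature is 4 days after the earliest; the limit is 45 days. Within the window.

Not effective — insufficient signatures.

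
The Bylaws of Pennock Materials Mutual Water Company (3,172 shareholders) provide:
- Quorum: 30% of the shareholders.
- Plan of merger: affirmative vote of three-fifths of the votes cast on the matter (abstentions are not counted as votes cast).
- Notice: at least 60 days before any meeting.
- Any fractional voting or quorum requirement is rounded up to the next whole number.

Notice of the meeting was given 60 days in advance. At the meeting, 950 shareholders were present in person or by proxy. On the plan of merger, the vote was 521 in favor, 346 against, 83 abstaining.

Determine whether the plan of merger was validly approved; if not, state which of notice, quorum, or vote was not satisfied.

Notice: 60 days given; 60 required. Satisfied.
Quorum: 30% of 3,172 = 951.60, rounded up to 952; 950 present. Not satisfied.
Vote: requires three-fifths of the votes cast (950 − 83 abstaining = 867); 3/5 of 867 = 520.20, rounded up to 521, so 521 needed; 521 in favor. Satisfied.

Invalid — quorum requirement not satisfied.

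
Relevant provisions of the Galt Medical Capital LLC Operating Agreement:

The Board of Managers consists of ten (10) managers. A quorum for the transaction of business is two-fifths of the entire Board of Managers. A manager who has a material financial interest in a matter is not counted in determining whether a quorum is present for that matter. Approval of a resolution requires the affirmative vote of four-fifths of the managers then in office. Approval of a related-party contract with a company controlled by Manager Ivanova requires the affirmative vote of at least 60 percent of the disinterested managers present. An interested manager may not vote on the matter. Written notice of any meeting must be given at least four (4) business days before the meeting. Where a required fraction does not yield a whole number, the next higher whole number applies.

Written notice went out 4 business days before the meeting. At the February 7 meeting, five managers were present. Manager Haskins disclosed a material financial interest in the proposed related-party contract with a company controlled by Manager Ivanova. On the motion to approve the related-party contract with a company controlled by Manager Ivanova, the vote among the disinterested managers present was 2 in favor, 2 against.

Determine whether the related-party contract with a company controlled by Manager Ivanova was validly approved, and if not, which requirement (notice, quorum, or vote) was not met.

Notice: 4 business days given; 4 required (4 ≥ 4). Satisfied.
Quorum: 5 present, but the 1 interested manager does not count, leaving 4. Quorum is 4. Satisfied.
Vote: the related-party contract with a company controlled by Manager Ivanova requires three-fifths of the disinterested managers present (5 − 1 = 4). 3/5 of 4 = 2.40, rounded up to 3, so 3 affirmative votes are needed; 2 voted in favor. Not satisfied.

Invalid — vote requirement not satisfied.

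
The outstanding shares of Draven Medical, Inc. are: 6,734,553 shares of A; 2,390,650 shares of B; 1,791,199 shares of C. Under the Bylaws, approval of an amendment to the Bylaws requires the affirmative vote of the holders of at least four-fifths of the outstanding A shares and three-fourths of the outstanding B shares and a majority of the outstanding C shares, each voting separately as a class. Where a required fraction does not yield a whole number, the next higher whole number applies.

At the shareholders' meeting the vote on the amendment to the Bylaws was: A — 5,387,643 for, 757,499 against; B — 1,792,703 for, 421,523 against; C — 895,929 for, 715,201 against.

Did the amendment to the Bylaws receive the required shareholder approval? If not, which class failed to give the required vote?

Not approved — the B shares did not give the required vote.

A: 4/5 of 6734553 = 5387642.40, rounded up to 5387643; 5,387,643 required, 5,387,643 in favor — approved.
B: 3/4 of 2390650 = 1792987.50, rounded up to 1792988; 1,792,988 required, 1,792,703 in favor — not approved.
C: a majority of 1791199 is 895600; 895,600 required, 895,929 in favor — approved.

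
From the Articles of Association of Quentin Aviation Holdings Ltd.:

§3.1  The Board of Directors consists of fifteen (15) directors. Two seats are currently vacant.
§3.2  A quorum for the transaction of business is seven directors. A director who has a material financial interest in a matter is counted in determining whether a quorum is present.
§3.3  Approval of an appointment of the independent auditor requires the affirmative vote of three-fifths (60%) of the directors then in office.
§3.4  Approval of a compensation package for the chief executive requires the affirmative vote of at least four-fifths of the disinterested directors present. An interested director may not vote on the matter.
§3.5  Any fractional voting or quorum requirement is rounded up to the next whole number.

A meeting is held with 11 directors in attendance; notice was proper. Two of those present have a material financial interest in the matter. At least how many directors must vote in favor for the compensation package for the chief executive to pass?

The compensation package for the chief executive requires four-fifths of the disinterested directors present (11 − 2 = 9).
4/5 of 9 = 7.20, rounded up to 8.

8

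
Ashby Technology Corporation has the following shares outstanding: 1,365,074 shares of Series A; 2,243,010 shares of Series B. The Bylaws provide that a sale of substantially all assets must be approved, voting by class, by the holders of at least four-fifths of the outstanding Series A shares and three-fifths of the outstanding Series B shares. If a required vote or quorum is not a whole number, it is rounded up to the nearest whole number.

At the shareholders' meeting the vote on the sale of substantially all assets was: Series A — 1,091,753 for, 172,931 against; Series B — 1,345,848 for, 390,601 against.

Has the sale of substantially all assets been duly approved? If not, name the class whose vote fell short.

Not approved — the Series A shares did not give the required vote.

Series A: 4/5 of 1365074 = 1092059.20, rounded up to 1092060; 1,092,060 required, 1,091,753 in favor — not approved.
Series B: 3/5 of 2243010 = 1345806; 1,345,806 required, 1,345,848 in favor — approved.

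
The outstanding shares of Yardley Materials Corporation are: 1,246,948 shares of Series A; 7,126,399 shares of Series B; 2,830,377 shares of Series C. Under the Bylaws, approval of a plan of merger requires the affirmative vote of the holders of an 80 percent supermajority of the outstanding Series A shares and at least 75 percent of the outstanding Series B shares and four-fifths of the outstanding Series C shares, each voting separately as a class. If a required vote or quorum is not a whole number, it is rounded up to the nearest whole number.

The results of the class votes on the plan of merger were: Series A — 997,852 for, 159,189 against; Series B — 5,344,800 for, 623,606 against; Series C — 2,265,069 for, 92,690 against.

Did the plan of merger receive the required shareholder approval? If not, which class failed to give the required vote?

Series A: 4/5 of 1246948 = 997558.40, rounded up to 997559; 997,559 required, 997,852 in favor — approved.
Series B: 3/4 of 7126399 = 5344799.25, rounded up to 5344800; 5,344,800 required, 5,344,800 in favor — approved.
Series C: 4/5 of 2830377 = 2264301.60, rounded up to 2264302; 2,264,302 required, 2,265,069 in favor — approved.

Approved — every class gave the required vote.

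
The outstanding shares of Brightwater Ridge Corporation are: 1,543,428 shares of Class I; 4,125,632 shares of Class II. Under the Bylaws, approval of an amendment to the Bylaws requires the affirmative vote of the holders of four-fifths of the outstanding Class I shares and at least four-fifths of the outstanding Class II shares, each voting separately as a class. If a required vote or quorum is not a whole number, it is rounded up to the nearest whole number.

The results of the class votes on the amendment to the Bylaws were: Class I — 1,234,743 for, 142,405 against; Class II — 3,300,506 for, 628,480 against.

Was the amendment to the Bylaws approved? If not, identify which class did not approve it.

Class I: 4/5 of 1543428 = 1234742.40, rounded up to 1234743; 1,234,743 required, 1,234,743 in favor — approved.
Class II: 4/5 of 4125632 = 3300505.60, rounded up to 3300506; 3,300,506 required, 3,300,506 in favor — approved.

Approved — every class gave the required vote.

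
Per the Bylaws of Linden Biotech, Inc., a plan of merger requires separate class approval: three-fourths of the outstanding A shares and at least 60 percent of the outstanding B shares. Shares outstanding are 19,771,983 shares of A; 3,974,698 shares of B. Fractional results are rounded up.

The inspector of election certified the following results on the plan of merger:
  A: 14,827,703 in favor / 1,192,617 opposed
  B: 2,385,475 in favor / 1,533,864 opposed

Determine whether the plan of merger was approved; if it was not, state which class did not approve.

A: 3/4 of 19771983 = 14828987.25, rounded up to 14828988; 14,828,988 required, 14,827,703 in favor — not approved.
B: 3/5 of 3974698 = 2384818.80, rounded up to 2384819; 2,384,819 required, 2,385,475 in favor — approved.

Not approved — the A shares did not give the required vote.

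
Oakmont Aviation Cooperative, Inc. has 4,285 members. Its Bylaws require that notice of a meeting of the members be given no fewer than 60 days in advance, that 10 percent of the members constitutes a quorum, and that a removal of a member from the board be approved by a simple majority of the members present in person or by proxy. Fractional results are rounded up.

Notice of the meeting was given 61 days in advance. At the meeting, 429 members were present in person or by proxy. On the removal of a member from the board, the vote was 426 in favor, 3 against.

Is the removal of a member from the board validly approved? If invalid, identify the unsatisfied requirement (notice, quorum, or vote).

Valid — all requirements satisfied.

Notice: 61 days given; 60 required. Satisfied.
Quorum: 10% of 4,285 = 428.50, rounded up to 429; 429 present. Satisfied.
Vote: requires a majority of those present (429); a majority of 429 is 215, so 215 needed; 426 in favor. Satisfied.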